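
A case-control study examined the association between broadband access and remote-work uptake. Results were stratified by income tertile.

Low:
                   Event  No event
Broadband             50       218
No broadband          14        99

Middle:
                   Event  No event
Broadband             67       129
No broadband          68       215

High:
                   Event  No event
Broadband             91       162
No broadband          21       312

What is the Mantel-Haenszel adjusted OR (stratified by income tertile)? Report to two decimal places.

OR_MH = Σ(aᵢdᵢ/nᵢ) / Σ(bᵢcᵢ/nᵢ), where nᵢ is the stratum total.
Stratum 1 (Low): n = 381; a·d/n = 50·99/381 = 12.9921; b·c/n = 218·14/381 = 8.0105
Stratum 2 (Middle): n = 479; a·d/n = 67·215/479 = 30.0731; b·c/n = 129·68/479 = 18.3132
Stratum 3 (High): n = 586; a·d/n = 91·312/586 = 48.4505; b·c/n = 162·21/586 = 5.8055
OR_MH = (12.9921 + 30.0731 + 48.4505) / (8.0105 + 18.3132 + 5.8055) = 91.5157 / 32.1291 = 2.84837

2.85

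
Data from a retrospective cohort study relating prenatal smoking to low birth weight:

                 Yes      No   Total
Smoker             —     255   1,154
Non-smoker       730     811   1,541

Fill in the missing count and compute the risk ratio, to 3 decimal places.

The missing cell is in the exposed row: 1154 − 255 = 899.
So a = 899, b = 255, c = 730, d = 811.
RR = [a/(a+b)] / [c/(c+d)] = (899/1154) / (730/1541) = 0.77903/0.47372 = 1.64450

1.644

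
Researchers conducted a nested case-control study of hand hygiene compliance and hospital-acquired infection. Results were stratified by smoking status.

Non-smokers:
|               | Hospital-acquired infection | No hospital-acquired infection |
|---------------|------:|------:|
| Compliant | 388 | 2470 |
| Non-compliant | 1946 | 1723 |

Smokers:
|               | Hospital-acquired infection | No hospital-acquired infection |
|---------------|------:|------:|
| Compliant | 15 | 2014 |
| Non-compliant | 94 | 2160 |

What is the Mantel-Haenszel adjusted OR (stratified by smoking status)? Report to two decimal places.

0.14

OR_MH = Σ(aᵢdᵢ/nᵢ) / Σ(bᵢcᵢ/nᵢ), where nᵢ is the stratum total.
Stratum 1 (Non-smokers): n = 6527; a·d/n = 388·1723/6527 = 102.4244; b·c/n = 2470·1946/6527 = 736.4210
Stratum 2 (Smokers): n = 4283; a·d/n = 15·2160/4283 = 7.5648; b·c/n = 2014·94/4283 = 44.2017
OR_MH = (102.4244 + 7.5648) / (736.4210 + 44.2017) = 109.9892 / 780.6227 = 0.14090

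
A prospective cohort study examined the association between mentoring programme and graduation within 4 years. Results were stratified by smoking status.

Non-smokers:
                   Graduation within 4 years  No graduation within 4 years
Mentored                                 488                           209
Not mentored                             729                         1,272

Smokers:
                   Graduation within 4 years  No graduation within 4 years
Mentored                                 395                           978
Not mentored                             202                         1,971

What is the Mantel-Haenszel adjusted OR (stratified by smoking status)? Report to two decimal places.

OR_MH = Σ(aᵢdᵢ/nᵢ) / Σ(bᵢcᵢ/nᵢ), where nᵢ is the stratum total.
Stratum 1 (Non-smokers): n = 2698; a·d/n = 488·1272/2698 = 230.0726; b·c/n = 209·729/2698 = 56.4718
Stratum 2 (Smokers): n = 3546; a·d/n = 395·1971/3546 = 219.5558; b·c/n = 978·202/3546 = 55.7124
OR_MH = (230.0726 + 219.5558) / (56.4718 + 55.7124) = 449.6285 / 112.1842 = 4.00795

4.01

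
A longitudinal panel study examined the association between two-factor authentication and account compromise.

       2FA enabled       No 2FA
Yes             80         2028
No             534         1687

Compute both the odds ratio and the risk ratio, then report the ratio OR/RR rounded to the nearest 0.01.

Reading the table with exposure as columns: a = 80 (2FA enabled, case), b = 534 (2FA enabled, non-case), c = 2028 (No 2FA, case), d = 1687.
OR = (80·1687)/(534·2028) = 134960/1082952 = 0.12462
Risk in exposed = 80/614 = 0.13029; risk in unexposed = 2028/3715 = 0.54590; RR = 0.23868
OR/RR = 0.12462 / 0.23868 = 0.52214
The outcome is not rare, so the OR lies further from 1 than the RR.

0.52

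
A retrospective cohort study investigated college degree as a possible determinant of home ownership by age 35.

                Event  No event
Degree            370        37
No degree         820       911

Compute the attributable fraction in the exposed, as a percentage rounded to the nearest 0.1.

Cells: a = 370, b = 37, c = 820, d = 911.
Risk in exposed = 370/407 = 0.90909; risk in unexposed = 820/1731 = 0.47371.
RR = 0.90909/0.47371 = 1.91907
AR% = (RR − 1)/RR × 100 = (1.91907 − 1)/1.91907 × 100 = 47.8914%

47.9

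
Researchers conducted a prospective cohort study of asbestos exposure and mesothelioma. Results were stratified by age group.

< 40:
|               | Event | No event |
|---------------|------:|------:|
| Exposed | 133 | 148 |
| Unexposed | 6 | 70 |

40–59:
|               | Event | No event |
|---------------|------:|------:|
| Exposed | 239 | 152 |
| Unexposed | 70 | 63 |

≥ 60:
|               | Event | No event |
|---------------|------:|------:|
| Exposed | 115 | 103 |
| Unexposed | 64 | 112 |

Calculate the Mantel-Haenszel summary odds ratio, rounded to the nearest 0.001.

2.214

OR_MH = Σ(aᵢdᵢ/nᵢ) / Σ(bᵢcᵢ/nᵢ), where nᵢ is the stratum total.
Stratum 1 (< 40): n = 357; a·d/n = 133·70/357 = 26.0784; b·c/n = 148·6/357 = 2.4874
Stratum 2 (40–59): n = 524; a·d/n = 239·63/524 = 28.7347; b·c/n = 152·70/524 = 20.3053
Stratum 3 (≥ 60): n = 394; a·d/n = 115·112/394 = 32.6904; b·c/n = 103·64/394 = 16.7310
OR_MH = (26.0784 + 28.7347 + 32.6904) / (2.4874 + 20.3053 + 16.7310) = 87.5035 / 39.5237 = 2.21395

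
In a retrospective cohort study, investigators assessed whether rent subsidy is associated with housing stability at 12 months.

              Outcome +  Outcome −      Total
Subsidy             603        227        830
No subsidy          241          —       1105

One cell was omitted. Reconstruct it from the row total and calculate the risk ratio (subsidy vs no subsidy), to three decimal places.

3.331

The missing cell is in the unexposed row: 1105 − 241 = 864.
So a = 603, b = 227, c = 241, d = 864.
RR = [a/(a+b)] / [c/(c+d)] = (603/830) / (241/1105) = 0.72651/0.21810 = 3.33108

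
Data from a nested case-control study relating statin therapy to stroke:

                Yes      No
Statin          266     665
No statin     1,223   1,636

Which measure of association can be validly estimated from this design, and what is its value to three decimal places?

0.535

Cells: a = 266, b = 665, c = 1223, d = 1636.
This is a nested case-control study: participants were sampled on outcome status, so risks in the source population cannot be estimated directly — relative risk is not valid here. The odds ratio is the appropriate measure.
OR = (a·d)/(b·c) = (266 × 1636) / (665 × 1223) = 435176 / 813295 = 0.53508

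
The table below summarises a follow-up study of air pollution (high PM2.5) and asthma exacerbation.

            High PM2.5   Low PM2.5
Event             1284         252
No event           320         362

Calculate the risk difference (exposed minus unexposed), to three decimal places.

0.390

Reading the table with exposure as columns: a = 1284 (High PM2.5, case), b = 320 (High PM2.5, non-case), c = 252 (Low PM2.5, case), d = 362.
Risk in exposed = 1284/1604 = 0.800499; risk in unexposed = 252/614 = 0.410423.
Risk difference = 0.800499 − 0.410423 = 0.390075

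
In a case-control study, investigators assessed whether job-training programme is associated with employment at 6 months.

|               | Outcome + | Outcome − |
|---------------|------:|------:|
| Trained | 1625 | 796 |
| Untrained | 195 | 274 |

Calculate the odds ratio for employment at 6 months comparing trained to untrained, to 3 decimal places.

2.869

Cells: a = 1625, b = 796, c = 195, d = 274.
OR = (a·d)/(b·c) = (1625 × 274) / (796 × 195) = 445250 / 155220 = 2.86851
The odds of employment at 6 months are about 2.87 times as high in the trained group.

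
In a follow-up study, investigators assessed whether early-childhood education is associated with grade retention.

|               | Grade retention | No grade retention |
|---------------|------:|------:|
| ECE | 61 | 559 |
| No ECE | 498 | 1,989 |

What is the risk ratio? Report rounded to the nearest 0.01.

Cells: a = 61, b = 559, c = 498, d = 1989.
Risk in exposed = 61/620 = 0.09839; risk in unexposed = 498/2487 = 0.20024.
RR = 0.09839 / 0.20024 = 0.49134
The risk is 51% lower among the exposed than among the unexposed.

0.49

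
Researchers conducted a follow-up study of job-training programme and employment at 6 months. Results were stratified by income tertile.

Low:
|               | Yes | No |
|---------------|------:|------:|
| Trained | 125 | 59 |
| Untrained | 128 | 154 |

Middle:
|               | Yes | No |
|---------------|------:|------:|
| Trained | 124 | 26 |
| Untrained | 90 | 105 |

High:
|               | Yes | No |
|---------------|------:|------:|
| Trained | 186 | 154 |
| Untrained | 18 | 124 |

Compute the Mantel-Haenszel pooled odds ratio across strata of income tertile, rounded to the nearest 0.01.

4.42

OR_MH = Σ(aᵢdᵢ/nᵢ) / Σ(bᵢcᵢ/nᵢ), where nᵢ is the stratum total.
Stratum 1 (Low): n = 466; a·d/n = 125·154/466 = 41.3090; b·c/n = 59·128/466 = 16.2060
Stratum 2 (Middle): n = 345; a·d/n = 124·105/345 = 37.7391; b·c/n = 26·90/345 = 6.7826
Stratum 3 (High): n = 482; a·d/n = 186·124/482 = 47.8506; b·c/n = 154·18/482 = 5.7510
OR_MH = (41.3090 + 37.7391 + 47.8506) / (16.2060 + 6.7826 + 5.7510) = 126.8988 / 28.7397 = 4.41546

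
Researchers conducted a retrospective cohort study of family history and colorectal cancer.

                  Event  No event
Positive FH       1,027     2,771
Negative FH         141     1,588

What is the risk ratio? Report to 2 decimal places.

Cells: a = 1027, b = 2771, c = 141, d = 1588.
Risk in exposed = 1027/3798 = 0.27041; risk in unexposed = 141/1729 = 0.08155.
RR = 0.27041 / 0.08155 = 3.31582
The risk among the exposed is 3.32 times that among the unexposed.

3.32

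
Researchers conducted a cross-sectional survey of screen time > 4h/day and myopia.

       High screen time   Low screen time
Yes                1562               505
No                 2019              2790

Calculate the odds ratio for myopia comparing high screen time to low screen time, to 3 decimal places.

Reading the table with exposure as columns: a = 1562 (High screen time, case), b = 2019 (High screen time, non-case), c = 505 (Low screen time, case), d = 2790.
OR = (a·d)/(b·c) = (1562 × 2790) / (2019 × 505) = 4357980 / 1019595 = 4.27423
The odds of myopia are about 4.27 times as high in the high screen time group.

4.274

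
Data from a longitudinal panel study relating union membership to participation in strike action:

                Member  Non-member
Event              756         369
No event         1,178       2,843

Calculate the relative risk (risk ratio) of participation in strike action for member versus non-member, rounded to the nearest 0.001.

Reading the table with exposure as columns: a = 756 (Member, case), b = 1178 (Member, non-case), c = 369 (Non-member, case), d = 2843.
Risk in exposed = 756/1934 = 0.39090; risk in unexposed = 369/3212 = 0.11488.
RR = 0.39090 / 0.11488 = 3.40263
The risk among the exposed is 3.40 times that among the unexposed.

3.403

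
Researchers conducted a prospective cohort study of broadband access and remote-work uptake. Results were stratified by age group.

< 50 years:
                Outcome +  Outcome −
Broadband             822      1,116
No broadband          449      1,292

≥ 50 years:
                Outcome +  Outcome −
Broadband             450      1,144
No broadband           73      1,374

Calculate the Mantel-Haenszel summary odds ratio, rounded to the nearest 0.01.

OR_MH = Σ(aᵢdᵢ/nᵢ) / Σ(bᵢcᵢ/nᵢ), where nᵢ is the stratum total.
Stratum 1 (< 50 years): n = 3679; a·d/n = 822·1292/3679 = 288.6719; b·c/n = 1116·449/3679 = 136.2011
Stratum 2 (≥ 50 years): n = 3041; a·d/n = 450·1374/3041 = 203.3213; b·c/n = 1144·73/3041 = 27.4620
OR_MH = (288.6719 + 203.3213) / (136.2011 + 27.4620) = 491.9932 / 163.6632 = 3.00613

3.01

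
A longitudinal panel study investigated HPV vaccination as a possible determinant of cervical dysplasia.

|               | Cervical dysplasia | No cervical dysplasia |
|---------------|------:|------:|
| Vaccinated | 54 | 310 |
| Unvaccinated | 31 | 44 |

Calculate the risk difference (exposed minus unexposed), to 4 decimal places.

Cells: a = 54, b = 310, c = 31, d = 44.
Risk in exposed = 54/364 = 0.148352; risk in unexposed = 31/75 = 0.413333.
Risk difference = 0.148352 − 0.413333 = -0.264982

-0.2650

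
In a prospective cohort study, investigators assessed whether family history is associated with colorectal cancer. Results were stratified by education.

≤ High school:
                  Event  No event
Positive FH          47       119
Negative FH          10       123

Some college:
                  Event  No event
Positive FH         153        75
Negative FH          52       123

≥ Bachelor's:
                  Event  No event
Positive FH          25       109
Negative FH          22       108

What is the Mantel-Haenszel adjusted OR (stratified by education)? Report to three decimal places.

OR_MH = Σ(aᵢdᵢ/nᵢ) / Σ(bᵢcᵢ/nᵢ), where nᵢ is the stratum total.
Stratum 1 (≤ High school): n = 299; a·d/n = 47·123/299 = 19.3344; b·c/n = 119·10/299 = 3.9799
Stratum 2 (Some college): n = 403; a·d/n = 153·123/403 = 46.6973; b·c/n = 75·52/403 = 9.6774
Stratum 3 (≥ Bachelor's): n = 264; a·d/n = 25·108/264 = 10.2273; b·c/n = 109·22/264 = 9.0833
OR_MH = (19.3344 + 46.6973 + 10.2273) / (3.9799 + 9.6774 + 9.0833) = 76.2590 / 22.7407 = 3.35342

3.353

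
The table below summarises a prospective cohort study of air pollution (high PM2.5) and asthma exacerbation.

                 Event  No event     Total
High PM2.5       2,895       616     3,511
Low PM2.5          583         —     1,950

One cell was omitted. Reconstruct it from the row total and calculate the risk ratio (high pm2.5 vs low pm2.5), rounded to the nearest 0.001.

The missing cell is in the unexposed row: 1950 − 583 = 1367.
So a = 2895, b = 616, c = 583, d = 1367.
RR = [a/(a+b)] / [c/(c+d)] = (2895/3511) / (583/1950) = 0.82455/0.29897 = 2.75793

2.758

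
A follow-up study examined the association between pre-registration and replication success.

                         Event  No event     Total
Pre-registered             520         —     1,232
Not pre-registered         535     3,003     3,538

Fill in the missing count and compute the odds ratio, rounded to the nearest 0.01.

4.10

The missing cell is in the exposed row: 1232 − 520 = 712.
So a = 520, b = 712, c = 535, d = 3003.
OR = (a·d)/(b·c) = (520 × 3003) / (712 × 535) = 1561560 / 380920 = 4.09944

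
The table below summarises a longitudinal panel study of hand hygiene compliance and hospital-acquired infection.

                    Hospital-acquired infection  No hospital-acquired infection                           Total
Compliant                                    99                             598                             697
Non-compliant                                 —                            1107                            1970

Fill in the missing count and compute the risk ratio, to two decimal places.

The missing cell is in the unexposed row: 1970 − 1107 = 863.
So a = 99, b = 598, c = 863, d = 1107.
RR = [a/(a+b)] / [c/(c+d)] = (99/697) / (863/1970) = 0.14204/0.43807 = 0.32423

0.32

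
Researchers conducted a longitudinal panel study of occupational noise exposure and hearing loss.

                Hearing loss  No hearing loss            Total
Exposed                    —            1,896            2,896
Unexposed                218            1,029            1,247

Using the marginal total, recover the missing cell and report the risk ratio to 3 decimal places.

1.975

The missing cell is in the exposed row: 2896 − 1896 = 1000.
So a = 1000, b = 1896, c = 218, d = 1029.
RR = [a/(a+b)] / [c/(c+d)] = (1000/2896) / (218/1247) = 0.34530/0.17482 = 1.97520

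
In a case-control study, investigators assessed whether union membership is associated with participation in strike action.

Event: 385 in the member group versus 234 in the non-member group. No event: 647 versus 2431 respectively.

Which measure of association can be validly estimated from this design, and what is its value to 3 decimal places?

6.182

From the description: a = 385, b = 647, c = 234, d = 2431.
This is a case-control study: participants were sampled on outcome status, so risks in the source population cannot be estimated directly — relative risk is not valid here. The odds ratio is the appropriate measure.
OR = (a·d)/(b·c) = (385 × 2431) / (647 × 234) = 935935 / 151398 = 6.18195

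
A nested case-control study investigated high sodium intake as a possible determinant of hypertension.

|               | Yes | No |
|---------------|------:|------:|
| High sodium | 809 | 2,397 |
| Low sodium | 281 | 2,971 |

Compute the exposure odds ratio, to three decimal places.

3.568

Cells: a = 809, b = 2397, c = 281, d = 2971.
OR = (a·d)/(b·c) = (809 × 2971) / (2397 × 281) = 2403539 / 673557 = 3.56843
The odds of hypertension are about 3.57 times as high in the high sodium group.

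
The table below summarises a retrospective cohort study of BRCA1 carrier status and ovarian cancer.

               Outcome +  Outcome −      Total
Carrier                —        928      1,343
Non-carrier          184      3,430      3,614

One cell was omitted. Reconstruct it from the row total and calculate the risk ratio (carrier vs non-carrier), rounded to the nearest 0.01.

The missing cell is in the exposed row: 1343 − 928 = 415.
So a = 415, b = 928, c = 184, d = 3430.
RR = [a/(a+b)] / [c/(c+d)] = (415/1343) / (184/3614) = 0.30901/0.05091 = 6.06935

6.07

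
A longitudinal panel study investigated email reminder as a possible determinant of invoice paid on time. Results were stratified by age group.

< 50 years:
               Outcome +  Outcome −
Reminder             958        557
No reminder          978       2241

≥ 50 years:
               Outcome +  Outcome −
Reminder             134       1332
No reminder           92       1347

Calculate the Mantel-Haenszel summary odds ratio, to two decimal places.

3.28

OR_MH = Σ(aᵢdᵢ/nᵢ) / Σ(bᵢcᵢ/nᵢ), where nᵢ is the stratum total.
Stratum 1 (< 50 years): n = 4734; a·d/n = 958·2241/4734 = 453.5019; b·c/n = 557·978/4734 = 115.0710
Stratum 2 (≥ 50 years): n = 2905; a·d/n = 134·1347/2905 = 62.1336; b·c/n = 1332·92/2905 = 42.1838
OR_MH = (453.5019 + 62.1336) / (115.0710 + 42.1838) = 515.6355 / 157.2548 = 3.27898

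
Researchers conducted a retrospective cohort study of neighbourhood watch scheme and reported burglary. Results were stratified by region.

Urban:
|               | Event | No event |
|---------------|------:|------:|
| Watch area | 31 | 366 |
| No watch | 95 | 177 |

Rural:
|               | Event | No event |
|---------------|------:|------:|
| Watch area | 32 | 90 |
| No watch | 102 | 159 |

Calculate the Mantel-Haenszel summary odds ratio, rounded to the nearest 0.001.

0.283

OR_MH = Σ(aᵢdᵢ/nᵢ) / Σ(bᵢcᵢ/nᵢ), where nᵢ is the stratum total.
Stratum 1 (Urban): n = 669; a·d/n = 31·177/669 = 8.2018; b·c/n = 366·95/669 = 51.9731
Stratum 2 (Rural): n = 383; a·d/n = 32·159/383 = 13.2846; b·c/n = 90·102/383 = 23.9687
OR_MH = (8.2018 + 13.2846) / (51.9731 + 23.9687) = 21.4864 / 75.9418 = 0.28293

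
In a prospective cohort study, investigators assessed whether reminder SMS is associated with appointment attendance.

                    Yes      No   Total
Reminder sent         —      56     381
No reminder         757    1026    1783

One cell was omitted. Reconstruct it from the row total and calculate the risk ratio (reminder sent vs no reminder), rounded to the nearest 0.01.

The missing cell is in the exposed row: 381 − 56 = 325.
So a = 325, b = 56, c = 757, d = 1026.
RR = [a/(a+b)] / [c/(c+d)] = (325/381) / (757/1783) = 0.85302/0.42457 = 2.00916

2.01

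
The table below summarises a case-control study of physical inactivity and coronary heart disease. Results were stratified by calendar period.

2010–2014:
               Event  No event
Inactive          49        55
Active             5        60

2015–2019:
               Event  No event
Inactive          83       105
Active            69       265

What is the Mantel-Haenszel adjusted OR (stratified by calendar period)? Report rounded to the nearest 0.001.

3.839

OR_MH = Σ(aᵢdᵢ/nᵢ) / Σ(bᵢcᵢ/nᵢ), where nᵢ is the stratum total.
Stratum 1 (2010–2014): n = 169; a·d/n = 49·60/169 = 17.3964; b·c/n = 55·5/169 = 1.6272
Stratum 2 (2015–2019): n = 522; a·d/n = 83·265/522 = 42.1360; b·c/n = 105·69/522 = 13.8793
OR_MH = (17.3964 + 42.1360) / (1.6272 + 13.8793) = 59.5325 / 15.5065 = 3.83919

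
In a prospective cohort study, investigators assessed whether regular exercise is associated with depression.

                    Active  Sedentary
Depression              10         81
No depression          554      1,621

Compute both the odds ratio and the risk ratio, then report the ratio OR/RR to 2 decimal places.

Reading the table with exposure as columns: a = 10 (Active, case), b = 554 (Active, non-case), c = 81 (Sedentary, case), d = 1621.
OR = (10·1621)/(554·81) = 16210/44874 = 0.36123
Risk in exposed = 10/564 = 0.01773; risk in unexposed = 81/1702 = 0.04759; RR = 0.37256
OR/RR = 0.36123 / 0.37256 = 0.96960
The outcome is rare in both groups, so OR ≈ RR (ratio near 1).

0.97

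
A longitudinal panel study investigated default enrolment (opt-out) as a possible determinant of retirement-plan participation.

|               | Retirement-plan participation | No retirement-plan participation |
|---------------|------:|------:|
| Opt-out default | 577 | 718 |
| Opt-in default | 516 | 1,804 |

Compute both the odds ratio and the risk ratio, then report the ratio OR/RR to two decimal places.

1.40

Cells: a = 577, b = 718, c = 516, d = 1804.
OR = (577·1804)/(718·516) = 1040908/370488 = 2.80956
Risk in exposed = 577/1295 = 0.44556; risk in unexposed = 516/2320 = 0.22241; RR = 2.00329
OR/RR = 2.80956 / 2.00329 = 1.40247
The outcome is not rare, so the OR lies further from 1 than the RR.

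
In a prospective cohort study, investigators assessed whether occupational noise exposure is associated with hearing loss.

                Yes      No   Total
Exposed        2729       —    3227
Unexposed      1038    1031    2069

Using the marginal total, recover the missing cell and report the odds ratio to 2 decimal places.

5.44

The missing cell is in the exposed row: 3227 − 2729 = 498.
So a = 2729, b = 498, c = 1038, d = 1031.
OR = (a·d)/(b·c) = (2729 × 1031) / (498 × 1038) = 2813599 / 516924 = 5.44296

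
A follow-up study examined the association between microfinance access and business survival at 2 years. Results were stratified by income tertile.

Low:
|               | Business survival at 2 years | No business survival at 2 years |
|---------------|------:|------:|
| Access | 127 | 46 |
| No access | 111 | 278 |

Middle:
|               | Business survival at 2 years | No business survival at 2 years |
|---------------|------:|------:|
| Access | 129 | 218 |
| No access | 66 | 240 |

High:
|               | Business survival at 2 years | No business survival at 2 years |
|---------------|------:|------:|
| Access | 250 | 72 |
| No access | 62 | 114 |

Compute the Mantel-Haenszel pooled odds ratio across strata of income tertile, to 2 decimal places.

4.18

OR_MH = Σ(aᵢdᵢ/nᵢ) / Σ(bᵢcᵢ/nᵢ), where nᵢ is the stratum total.
Stratum 1 (Low): n = 562; a·d/n = 127·278/562 = 62.8221; b·c/n = 46·111/562 = 9.0854
Stratum 2 (Middle): n = 653; a·d/n = 129·240/653 = 47.4119; b·c/n = 218·66/653 = 22.0337
Stratum 3 (High): n = 498; a·d/n = 250·114/498 = 57.2289; b·c/n = 72·62/498 = 8.9639
OR_MH = (62.8221 + 47.4119 + 57.2289) / (9.0854 + 22.0337 + 8.9639) = 167.4629 / 40.0830 = 4.17791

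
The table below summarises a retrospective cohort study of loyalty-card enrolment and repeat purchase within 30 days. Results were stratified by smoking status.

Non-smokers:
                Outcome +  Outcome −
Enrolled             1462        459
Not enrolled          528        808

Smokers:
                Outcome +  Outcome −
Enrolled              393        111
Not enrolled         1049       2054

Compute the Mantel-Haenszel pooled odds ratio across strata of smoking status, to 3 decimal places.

OR_MH = Σ(aᵢdᵢ/nᵢ) / Σ(bᵢcᵢ/nᵢ), where nᵢ is the stratum total.
Stratum 1 (Non-smokers): n = 3257; a·d/n = 1462·808/3257 = 362.6945; b·c/n = 459·528/3257 = 74.4096
Stratum 2 (Smokers): n = 3607; a·d/n = 393·2054/3607 = 223.7932; b·c/n = 111·1049/3607 = 32.2814
OR_MH = (362.6945 + 223.7932) / (74.4096 + 32.2814) = 586.4877 / 106.6910 = 5.49707

5.497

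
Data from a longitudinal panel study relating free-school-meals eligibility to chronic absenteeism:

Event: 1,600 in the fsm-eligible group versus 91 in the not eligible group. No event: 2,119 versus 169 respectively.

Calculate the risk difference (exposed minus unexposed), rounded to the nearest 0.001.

0.080

From the description: a = 1600, b = 2119, c = 91, d = 169.
Risk in exposed = 1600/3719 = 0.430223; risk in unexposed = 91/260 = 0.350000.
Risk difference = 0.430223 − 0.350000 = 0.080223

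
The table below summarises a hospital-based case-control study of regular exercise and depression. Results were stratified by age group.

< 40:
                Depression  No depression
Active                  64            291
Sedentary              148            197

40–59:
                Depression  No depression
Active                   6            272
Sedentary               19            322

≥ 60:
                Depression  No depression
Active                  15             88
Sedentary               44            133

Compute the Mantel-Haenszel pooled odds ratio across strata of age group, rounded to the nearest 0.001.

0.338

OR_MH = Σ(aᵢdᵢ/nᵢ) / Σ(bᵢcᵢ/nᵢ), where nᵢ is the stratum total.
Stratum 1 (< 40): n = 700; a·d/n = 64·197/700 = 18.0114; b·c/n = 291·148/700 = 61.5257
Stratum 2 (40–59): n = 619; a·d/n = 6·322/619 = 3.1212; b·c/n = 272·19/619 = 8.3489
Stratum 3 (≥ 60): n = 280; a·d/n = 15·133/280 = 7.1250; b·c/n = 88·44/280 = 13.8286
OR_MH = (18.0114 + 3.1212 + 7.1250) / (61.5257 + 8.3489 + 13.8286) = 28.2576 / 83.7032 = 0.33759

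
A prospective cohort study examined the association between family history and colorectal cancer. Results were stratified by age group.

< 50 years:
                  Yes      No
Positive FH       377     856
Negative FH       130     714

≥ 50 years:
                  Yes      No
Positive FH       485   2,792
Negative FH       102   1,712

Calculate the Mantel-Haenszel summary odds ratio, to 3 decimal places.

OR_MH = Σ(aᵢdᵢ/nᵢ) / Σ(bᵢcᵢ/nᵢ), where nᵢ is the stratum total.
Stratum 1 (< 50 years): n = 2077; a·d/n = 377·714/2077 = 129.5994; b·c/n = 856·130/2077 = 53.5773
Stratum 2 (≥ 50 years): n = 5091; a·d/n = 485·1712/5091 = 163.0957; b·c/n = 2792·102/5091 = 55.9387
OR_MH = (129.5994 + 163.0957) / (53.5773 + 55.9387) = 292.6951 / 109.5160 = 2.67262

2.673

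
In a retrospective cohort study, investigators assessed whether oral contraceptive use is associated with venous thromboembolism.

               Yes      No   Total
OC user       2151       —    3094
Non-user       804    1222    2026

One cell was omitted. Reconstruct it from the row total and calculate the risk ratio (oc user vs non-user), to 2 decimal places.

The missing cell is in the exposed row: 3094 − 2151 = 943.
So a = 2151, b = 943, c = 804, d = 1222.
RR = [a/(a+b)] / [c/(c+d)] = (2151/3094) / (804/2026) = 0.69522/0.39684 = 1.75188

1.75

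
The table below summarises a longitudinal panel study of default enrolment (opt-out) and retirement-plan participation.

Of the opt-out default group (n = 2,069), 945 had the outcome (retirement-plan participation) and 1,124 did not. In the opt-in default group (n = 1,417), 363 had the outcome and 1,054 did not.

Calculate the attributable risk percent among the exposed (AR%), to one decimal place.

43.9

From the description: a = 945, b = 1124, c = 363, d = 1054.
Risk in exposed = 945/2069 = 0.45674; risk in unexposed = 363/1417 = 0.25618.
RR = 0.45674/0.25618 = 1.78293
AR% = (RR − 1)/RR × 100 = (1.78293 − 1)/1.78293 × 100 = 43.9126%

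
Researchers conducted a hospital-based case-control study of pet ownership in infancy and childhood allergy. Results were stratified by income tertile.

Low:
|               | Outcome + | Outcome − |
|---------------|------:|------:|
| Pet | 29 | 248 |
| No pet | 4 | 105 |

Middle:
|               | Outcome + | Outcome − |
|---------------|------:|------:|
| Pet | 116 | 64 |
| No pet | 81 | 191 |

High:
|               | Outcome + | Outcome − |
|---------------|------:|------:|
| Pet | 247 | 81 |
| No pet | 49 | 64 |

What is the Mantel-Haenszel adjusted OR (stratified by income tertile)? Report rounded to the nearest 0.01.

OR_MH = Σ(aᵢdᵢ/nᵢ) / Σ(bᵢcᵢ/nᵢ), where nᵢ is the stratum total.
Stratum 1 (Low): n = 386; a·d/n = 29·105/386 = 7.8886; b·c/n = 248·4/386 = 2.5699
Stratum 2 (Middle): n = 452; a·d/n = 116·191/452 = 49.0177; b·c/n = 64·81/452 = 11.4690
Stratum 3 (High): n = 441; a·d/n = 247·64/441 = 35.8458; b·c/n = 81·49/441 = 9.0000
OR_MH = (7.8886 + 49.0177 + 35.8458) / (2.5699 + 11.4690 + 9.0000) = 92.7521 / 23.0390 = 4.02588

4.03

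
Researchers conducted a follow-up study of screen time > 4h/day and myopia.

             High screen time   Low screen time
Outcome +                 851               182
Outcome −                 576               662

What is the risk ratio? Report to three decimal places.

2.766

Reading the table with exposure as columns: a = 851 (High screen time, case), b = 576 (High screen time, non-case), c = 182 (Low screen time, case), d = 662.
Risk in exposed = 851/1427 = 0.59636; risk in unexposed = 182/844 = 0.21564.
RR = 0.59636 / 0.21564 = 2.76552
The risk among the exposed is 2.77 times that among the unexposed.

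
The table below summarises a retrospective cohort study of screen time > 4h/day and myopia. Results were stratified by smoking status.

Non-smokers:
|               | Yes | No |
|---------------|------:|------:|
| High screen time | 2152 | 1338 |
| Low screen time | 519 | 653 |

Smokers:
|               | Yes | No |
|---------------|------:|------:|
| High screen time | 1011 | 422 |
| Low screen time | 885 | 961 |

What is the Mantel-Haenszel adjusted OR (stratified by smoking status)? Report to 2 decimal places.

OR_MH = Σ(aᵢdᵢ/nᵢ) / Σ(bᵢcᵢ/nᵢ), where nᵢ is the stratum total.
Stratum 1 (Non-smokers): n = 4662; a·d/n = 2152·653/4662 = 301.4277; b·c/n = 1338·519/4662 = 148.9537
Stratum 2 (Smokers): n = 3279; a·d/n = 1011·961/3279 = 296.3010; b·c/n = 422·885/3279 = 113.8975
OR_MH = (301.4277 + 296.3010) / (148.9537 + 113.8975) = 597.7287 / 262.8512 = 2.27402

2.27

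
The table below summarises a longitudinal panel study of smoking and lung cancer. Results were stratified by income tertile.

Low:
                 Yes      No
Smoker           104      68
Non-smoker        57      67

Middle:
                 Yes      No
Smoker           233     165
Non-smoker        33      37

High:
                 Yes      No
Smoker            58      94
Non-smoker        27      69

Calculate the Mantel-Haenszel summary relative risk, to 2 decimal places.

RR_MH = Σ(aᵢ·n₀ᵢ/nᵢ) / Σ(cᵢ·n₁ᵢ/nᵢ), with n₁ᵢ = aᵢ+bᵢ (exposed), n₀ᵢ = cᵢ+dᵢ (unexposed), nᵢ = n₁ᵢ+n₀ᵢ.
Stratum 1 (Low): n₁ = 172, n₀ = 124, n = 296; a·n₀/n = 104·124/296 = 43.5676; c·n₁/n = 57·172/296 = 33.1216
Stratum 2 (Middle): n₁ = 398, n₀ = 70, n = 468; a·n₀/n = 233·70/468 = 34.8504; c·n₁/n = 33·398/468 = 28.0641
Stratum 3 (High): n₁ = 152, n₀ = 96, n = 248; a·n₀/n = 58·96/248 = 22.4516; c·n₁/n = 27·152/248 = 16.5484
RR_MH = (43.5676 + 34.8504 + 22.4516) / (33.1216 + 28.0641 + 16.5484) = 100.8696 / 77.7341 = 1.29762

1.30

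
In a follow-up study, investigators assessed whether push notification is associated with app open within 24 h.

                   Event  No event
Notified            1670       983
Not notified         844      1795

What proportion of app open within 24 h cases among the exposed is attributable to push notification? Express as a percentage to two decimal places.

49.19

Cells: a = 1670, b = 983, c = 844, d = 1795.
Risk in exposed = 1670/2653 = 0.62948; risk in unexposed = 844/2639 = 0.31982.
RR = 0.62948/0.31982 = 1.96823
AR% = (RR − 1)/RR × 100 = (1.96823 − 1)/1.96823 × 100 = 49.1930%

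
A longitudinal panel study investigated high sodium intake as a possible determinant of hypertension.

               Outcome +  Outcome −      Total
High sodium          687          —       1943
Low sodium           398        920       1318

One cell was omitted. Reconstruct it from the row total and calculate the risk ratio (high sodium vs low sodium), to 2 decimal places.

The missing cell is in the exposed row: 1943 − 687 = 1256.
So a = 687, b = 1256, c = 398, d = 920.
RR = [a/(a+b)] / [c/(c+d)] = (687/1943) / (398/1318) = 0.35358/0.30197 = 1.17089

1.17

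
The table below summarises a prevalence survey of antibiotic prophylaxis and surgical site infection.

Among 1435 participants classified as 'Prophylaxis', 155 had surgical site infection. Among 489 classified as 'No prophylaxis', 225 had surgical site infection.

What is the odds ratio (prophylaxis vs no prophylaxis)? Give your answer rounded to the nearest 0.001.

0.142

From the description: a = 155, b = 1280, c = 225, d = 264.
OR = (a·d)/(b·c) = (155 × 264) / (1280 × 225) = 40920 / 288000 = 0.14208
Exposure is associated with lower odds of surgical site infection (OR = 0.14 < 1).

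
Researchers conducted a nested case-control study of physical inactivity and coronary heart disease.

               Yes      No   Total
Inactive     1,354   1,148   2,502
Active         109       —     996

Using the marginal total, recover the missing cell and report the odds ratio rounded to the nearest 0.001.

9.598

The missing cell is in the unexposed row: 996 − 109 = 887.
So a = 1354, b = 1148, c = 109, d = 887.
OR = (a·d)/(b·c) = (1354 × 887) / (1148 × 109) = 1200998 / 125132 = 9.59785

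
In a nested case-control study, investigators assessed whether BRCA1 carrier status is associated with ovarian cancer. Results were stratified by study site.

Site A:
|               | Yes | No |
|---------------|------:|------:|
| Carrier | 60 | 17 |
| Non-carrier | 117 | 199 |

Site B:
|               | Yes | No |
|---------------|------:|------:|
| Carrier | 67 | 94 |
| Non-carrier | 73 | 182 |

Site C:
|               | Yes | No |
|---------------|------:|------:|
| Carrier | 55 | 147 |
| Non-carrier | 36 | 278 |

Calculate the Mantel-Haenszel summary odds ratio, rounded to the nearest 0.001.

2.808

OR_MH = Σ(aᵢdᵢ/nᵢ) / Σ(bᵢcᵢ/nᵢ), where nᵢ is the stratum total.
Stratum 1 (Site A): n = 393; a·d/n = 60·199/393 = 30.3817; b·c/n = 17·117/393 = 5.0611
Stratum 2 (Site B): n = 416; a·d/n = 67·182/416 = 29.3125; b·c/n = 94·73/416 = 16.4952
Stratum 3 (Site C): n = 516; a·d/n = 55·278/516 = 29.6318; b·c/n = 147·36/516 = 10.2558
OR_MH = (30.3817 + 29.3125 + 29.6318) / (5.0611 + 16.4952 + 10.2558) = 89.3260 / 31.8121 = 2.80793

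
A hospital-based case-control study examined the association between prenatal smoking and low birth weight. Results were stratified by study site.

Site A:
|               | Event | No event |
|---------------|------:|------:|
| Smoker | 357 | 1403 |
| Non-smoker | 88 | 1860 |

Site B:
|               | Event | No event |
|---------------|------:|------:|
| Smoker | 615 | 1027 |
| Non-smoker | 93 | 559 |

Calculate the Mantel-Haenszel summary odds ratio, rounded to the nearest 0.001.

4.390

OR_MH = Σ(aᵢdᵢ/nᵢ) / Σ(bᵢcᵢ/nᵢ), where nᵢ is the stratum total.
Stratum 1 (Site A): n = 3708; a·d/n = 357·1860/3708 = 179.0777; b·c/n = 1403·88/3708 = 33.2967
Stratum 2 (Site B): n = 2294; a·d/n = 615·559/2294 = 149.8627; b·c/n = 1027·93/2294 = 41.6351
OR_MH = (179.0777 + 149.8627) / (33.2967 + 41.6351) = 328.9404 / 74.9318 = 4.38986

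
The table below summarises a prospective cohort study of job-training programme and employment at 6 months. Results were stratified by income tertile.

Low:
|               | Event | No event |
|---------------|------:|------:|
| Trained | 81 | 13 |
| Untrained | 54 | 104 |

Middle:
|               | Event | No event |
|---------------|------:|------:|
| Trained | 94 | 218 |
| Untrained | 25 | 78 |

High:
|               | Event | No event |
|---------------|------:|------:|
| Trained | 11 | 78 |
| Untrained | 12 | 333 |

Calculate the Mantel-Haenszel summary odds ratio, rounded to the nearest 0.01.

OR_MH = Σ(aᵢdᵢ/nᵢ) / Σ(bᵢcᵢ/nᵢ), where nᵢ is the stratum total.
Stratum 1 (Low): n = 252; a·d/n = 81·104/252 = 33.4286; b·c/n = 13·54/252 = 2.7857
Stratum 2 (Middle): n = 415; a·d/n = 94·78/415 = 17.6675; b·c/n = 218·25/415 = 13.1325
Stratum 3 (High): n = 434; a·d/n = 11·333/434 = 8.4401; b·c/n = 78·12/434 = 2.1567
OR_MH = (33.4286 + 17.6675 + 8.4401) / (2.7857 + 13.1325 + 2.1567) = 59.5361 / 18.0749 = 3.29385

3.29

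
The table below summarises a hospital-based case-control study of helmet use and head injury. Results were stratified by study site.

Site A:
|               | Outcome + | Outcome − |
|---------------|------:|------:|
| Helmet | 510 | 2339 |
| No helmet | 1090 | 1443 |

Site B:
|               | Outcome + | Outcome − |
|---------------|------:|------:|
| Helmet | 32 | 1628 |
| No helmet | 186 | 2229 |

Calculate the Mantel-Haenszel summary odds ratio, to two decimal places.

0.28

OR_MH = Σ(aᵢdᵢ/nᵢ) / Σ(bᵢcᵢ/nᵢ), where nᵢ is the stratum total.
Stratum 1 (Site A): n = 5382; a·d/n = 510·1443/5382 = 136.7391; b·c/n = 2339·1090/5382 = 473.7105
Stratum 2 (Site B): n = 4075; a·d/n = 32·2229/4075 = 17.5038; b·c/n = 1628·186/4075 = 74.3087
OR_MH = (136.7391 + 17.5038) / (473.7105 + 74.3087) = 154.2429 / 548.0192 = 0.28146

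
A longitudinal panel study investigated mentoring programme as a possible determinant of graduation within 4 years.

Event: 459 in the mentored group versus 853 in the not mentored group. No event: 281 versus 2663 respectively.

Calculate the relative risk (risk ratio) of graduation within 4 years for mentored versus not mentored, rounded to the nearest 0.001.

2.557

From the description: a = 459, b = 281, c = 853, d = 2663.
Risk in exposed = 459/740 = 0.62027; risk in unexposed = 853/3516 = 0.24261.
RR = 0.62027 / 0.24261 = 2.55671
The risk among the exposed is 2.56 times that among the unexposed.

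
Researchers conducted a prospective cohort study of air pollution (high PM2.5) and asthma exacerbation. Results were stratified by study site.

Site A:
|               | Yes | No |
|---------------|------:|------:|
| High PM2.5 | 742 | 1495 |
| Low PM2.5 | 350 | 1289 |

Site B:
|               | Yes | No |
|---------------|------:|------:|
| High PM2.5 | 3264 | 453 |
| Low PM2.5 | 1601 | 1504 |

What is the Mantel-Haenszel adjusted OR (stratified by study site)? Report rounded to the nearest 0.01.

OR_MH = Σ(aᵢdᵢ/nᵢ) / Σ(bᵢcᵢ/nᵢ), where nᵢ is the stratum total.
Stratum 1 (Site A): n = 3876; a·d/n = 742·1289/3876 = 246.7590; b·c/n = 1495·350/3876 = 134.9974
Stratum 2 (Site B): n = 6822; a·d/n = 3264·1504/6822 = 719.5919; b·c/n = 453·1601/6822 = 106.3109
OR_MH = (246.7590 + 719.5919) / (134.9974 + 106.3109) = 966.3509 / 241.3083 = 4.00463

4.00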